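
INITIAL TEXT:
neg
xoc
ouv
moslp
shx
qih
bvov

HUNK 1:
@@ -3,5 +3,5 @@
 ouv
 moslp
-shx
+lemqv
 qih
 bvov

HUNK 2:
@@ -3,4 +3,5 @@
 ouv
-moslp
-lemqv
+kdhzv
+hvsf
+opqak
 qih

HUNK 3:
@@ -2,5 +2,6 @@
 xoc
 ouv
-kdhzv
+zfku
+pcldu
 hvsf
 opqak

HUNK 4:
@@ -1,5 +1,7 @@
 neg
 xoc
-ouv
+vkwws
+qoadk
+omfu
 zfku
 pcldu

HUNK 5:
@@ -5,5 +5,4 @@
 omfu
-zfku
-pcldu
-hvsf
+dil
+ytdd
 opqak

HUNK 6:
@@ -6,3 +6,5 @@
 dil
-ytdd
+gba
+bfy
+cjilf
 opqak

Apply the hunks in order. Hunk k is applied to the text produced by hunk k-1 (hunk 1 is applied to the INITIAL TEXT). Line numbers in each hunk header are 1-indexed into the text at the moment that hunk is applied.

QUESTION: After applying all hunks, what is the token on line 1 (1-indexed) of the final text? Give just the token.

Hunk 1: at line 3 remove [shx] add [lemqv] -> 7 lines: neg xoc ouv moslp lemqv qih bvov
Hunk 2: at line 3 remove [moslp,lemqv] add [kdhzv,hvsf,opqak] -> 8 lines: neg xoc ouv kdhzv hvsf opqak qih bvov
Hunk 3: at line 2 remove [kdhzv] add [zfku,pcldu] -> 9 lines: neg xoc ouv zfku pcldu hvsf opqak qih bvov
Hunk 4: at line 1 remove [ouv] add [vkwws,qoadk,omfu] -> 11 lines: neg xoc vkwws qoadk omfu zfku pcldu hvsf opqak qih bvov
Hunk 5: at line 5 remove [zfku,pcldu,hvsf] add [dil,ytdd] -> 10 lines: neg xoc vkwws qoadk omfu dil ytdd opqak qih bvov
Hunk 6: at line 6 remove [ytdd] add [gba,bfy,cjilf] -> 12 lines: neg xoc vkwws qoadk omfu dil gba bfy cjilf opqak qih bvov
Final line 1: neg

Answer: neg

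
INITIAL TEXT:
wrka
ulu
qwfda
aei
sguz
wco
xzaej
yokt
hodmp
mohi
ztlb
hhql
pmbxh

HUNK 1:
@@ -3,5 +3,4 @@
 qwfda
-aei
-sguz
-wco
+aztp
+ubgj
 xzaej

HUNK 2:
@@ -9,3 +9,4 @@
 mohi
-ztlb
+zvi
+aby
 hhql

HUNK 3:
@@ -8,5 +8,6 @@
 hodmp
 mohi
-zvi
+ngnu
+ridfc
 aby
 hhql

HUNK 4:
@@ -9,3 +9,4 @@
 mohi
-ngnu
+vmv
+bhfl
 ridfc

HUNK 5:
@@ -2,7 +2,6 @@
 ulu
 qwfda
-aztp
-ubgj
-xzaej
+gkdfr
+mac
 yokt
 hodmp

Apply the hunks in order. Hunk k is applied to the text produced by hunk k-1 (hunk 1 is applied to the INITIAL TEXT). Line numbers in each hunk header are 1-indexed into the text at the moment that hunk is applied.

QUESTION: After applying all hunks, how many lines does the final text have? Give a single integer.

Hunk 1: at line 3 remove [aei,sguz,wco] add [aztp,ubgj] -> 12 lines: wrka ulu qwfda aztp ubgj xzaej yokt hodmp mohi ztlb hhql pmbxh
Hunk 2: at line 9 remove [ztlb] add [zvi,aby] -> 13 lines: wrka ulu qwfda aztp ubgj xzaej yokt hodmp mohi zvi aby hhql pmbxh
Hunk 3: at line 8 remove [zvi] add [ngnu,ridfc] -> 14 lines: wrka ulu qwfda aztp ubgj xzaej yokt hodmp mohi ngnu ridfc aby hhql pmbxh
Hunk 4: at line 9 remove [ngnu] add [vmv,bhfl] -> 15 lines: wrka ulu qwfda aztp ubgj xzaej yokt hodmp mohi vmv bhfl ridfc aby hhql pmbxh
Hunk 5: at line 2 remove [aztp,ubgj,xzaej] add [gkdfr,mac] -> 14 lines: wrka ulu qwfda gkdfr mac yokt hodmp mohi vmv bhfl ridfc aby hhql pmbxh
Final line count: 14

Answer: 14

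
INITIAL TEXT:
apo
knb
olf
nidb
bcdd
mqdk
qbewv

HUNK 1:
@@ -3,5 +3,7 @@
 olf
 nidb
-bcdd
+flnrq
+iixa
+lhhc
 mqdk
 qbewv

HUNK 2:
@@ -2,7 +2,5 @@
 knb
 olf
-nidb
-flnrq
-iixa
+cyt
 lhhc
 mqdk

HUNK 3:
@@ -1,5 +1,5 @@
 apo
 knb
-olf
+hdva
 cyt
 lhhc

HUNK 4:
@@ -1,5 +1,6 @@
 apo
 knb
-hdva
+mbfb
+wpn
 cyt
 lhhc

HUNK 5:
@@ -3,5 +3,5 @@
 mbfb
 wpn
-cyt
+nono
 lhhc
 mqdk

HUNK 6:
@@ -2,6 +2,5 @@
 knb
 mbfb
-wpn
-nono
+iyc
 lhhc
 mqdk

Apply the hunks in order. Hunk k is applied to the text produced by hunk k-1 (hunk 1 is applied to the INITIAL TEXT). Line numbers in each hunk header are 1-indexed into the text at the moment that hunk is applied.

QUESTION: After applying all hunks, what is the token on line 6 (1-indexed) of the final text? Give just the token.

Hunk 1: at line 3 remove [bcdd] add [flnrq,iixa,lhhc] -> 9 lines: apo knb olf nidb flnrq iixa lhhc mqdk qbewv
Hunk 2: at line 2 remove [nidb,flnrq,iixa] add [cyt] -> 7 lines: apo knb olf cyt lhhc mqdk qbewv
Hunk 3: at line 1 remove [olf] add [hdva] -> 7 lines: apo knb hdva cyt lhhc mqdk qbewv
Hunk 4: at line 1 remove [hdva] add [mbfb,wpn] -> 8 lines: apo knb mbfb wpn cyt lhhc mqdk qbewv
Hunk 5: at line 3 remove [cyt] add [nono] -> 8 lines: apo knb mbfb wpn nono lhhc mqdk qbewv
Hunk 6: at line 2 remove [wpn,nono] add [iyc] -> 7 lines: apo knb mbfb iyc lhhc mqdk qbewv
Final line 6: mqdk

Answer: mqdk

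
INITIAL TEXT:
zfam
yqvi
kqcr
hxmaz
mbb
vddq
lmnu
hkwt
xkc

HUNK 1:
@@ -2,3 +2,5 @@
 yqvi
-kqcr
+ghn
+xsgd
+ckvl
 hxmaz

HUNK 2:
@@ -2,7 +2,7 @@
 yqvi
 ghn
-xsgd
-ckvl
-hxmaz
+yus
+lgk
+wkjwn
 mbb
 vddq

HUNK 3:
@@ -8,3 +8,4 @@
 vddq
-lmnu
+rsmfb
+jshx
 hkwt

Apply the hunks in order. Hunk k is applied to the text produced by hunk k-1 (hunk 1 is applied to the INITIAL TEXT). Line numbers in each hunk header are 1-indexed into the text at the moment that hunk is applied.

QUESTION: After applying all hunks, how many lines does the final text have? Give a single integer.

Answer: 12

Derivation:
Hunk 1: at line 2 remove [kqcr] add [ghn,xsgd,ckvl] -> 11 lines: zfam yqvi ghn xsgd ckvl hxmaz mbb vddq lmnu hkwt xkc
Hunk 2: at line 2 remove [xsgd,ckvl,hxmaz] add [yus,lgk,wkjwn] -> 11 lines: zfam yqvi ghn yus lgk wkjwn mbb vddq lmnu hkwt xkc
Hunk 3: at line 8 remove [lmnu] add [rsmfb,jshx] -> 12 lines: zfam yqvi ghn yus lgk wkjwn mbb vddq rsmfb jshx hkwt xkc
Final line count: 12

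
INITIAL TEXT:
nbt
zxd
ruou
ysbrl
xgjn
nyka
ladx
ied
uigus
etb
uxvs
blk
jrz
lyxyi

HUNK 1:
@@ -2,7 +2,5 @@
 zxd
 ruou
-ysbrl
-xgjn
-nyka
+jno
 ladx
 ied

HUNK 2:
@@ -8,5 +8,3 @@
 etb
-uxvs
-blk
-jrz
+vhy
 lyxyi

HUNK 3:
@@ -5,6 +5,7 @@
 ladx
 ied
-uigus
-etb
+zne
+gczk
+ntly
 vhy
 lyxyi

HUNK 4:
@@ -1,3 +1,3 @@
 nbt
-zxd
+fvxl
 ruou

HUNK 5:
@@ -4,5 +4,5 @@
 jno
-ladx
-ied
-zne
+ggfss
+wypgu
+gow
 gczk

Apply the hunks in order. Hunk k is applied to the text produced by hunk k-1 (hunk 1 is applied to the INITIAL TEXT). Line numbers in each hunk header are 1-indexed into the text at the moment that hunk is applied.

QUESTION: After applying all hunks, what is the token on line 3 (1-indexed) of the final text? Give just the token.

Answer: ruou

Derivation:
Hunk 1: at line 2 remove [ysbrl,xgjn,nyka] add [jno] -> 12 lines: nbt zxd ruou jno ladx ied uigus etb uxvs blk jrz lyxyi
Hunk 2: at line 8 remove [uxvs,blk,jrz] add [vhy] -> 10 lines: nbt zxd ruou jno ladx ied uigus etb vhy lyxyi
Hunk 3: at line 5 remove [uigus,etb] add [zne,gczk,ntly] -> 11 lines: nbt zxd ruou jno ladx ied zne gczk ntly vhy lyxyi
Hunk 4: at line 1 remove [zxd] add [fvxl] -> 11 lines: nbt fvxl ruou jno ladx ied zne gczk ntly vhy lyxyi
Hunk 5: at line 4 remove [ladx,ied,zne] add [ggfss,wypgu,gow] -> 11 lines: nbt fvxl ruou jno ggfss wypgu gow gczk ntly vhy lyxyi
Final line 3: ruou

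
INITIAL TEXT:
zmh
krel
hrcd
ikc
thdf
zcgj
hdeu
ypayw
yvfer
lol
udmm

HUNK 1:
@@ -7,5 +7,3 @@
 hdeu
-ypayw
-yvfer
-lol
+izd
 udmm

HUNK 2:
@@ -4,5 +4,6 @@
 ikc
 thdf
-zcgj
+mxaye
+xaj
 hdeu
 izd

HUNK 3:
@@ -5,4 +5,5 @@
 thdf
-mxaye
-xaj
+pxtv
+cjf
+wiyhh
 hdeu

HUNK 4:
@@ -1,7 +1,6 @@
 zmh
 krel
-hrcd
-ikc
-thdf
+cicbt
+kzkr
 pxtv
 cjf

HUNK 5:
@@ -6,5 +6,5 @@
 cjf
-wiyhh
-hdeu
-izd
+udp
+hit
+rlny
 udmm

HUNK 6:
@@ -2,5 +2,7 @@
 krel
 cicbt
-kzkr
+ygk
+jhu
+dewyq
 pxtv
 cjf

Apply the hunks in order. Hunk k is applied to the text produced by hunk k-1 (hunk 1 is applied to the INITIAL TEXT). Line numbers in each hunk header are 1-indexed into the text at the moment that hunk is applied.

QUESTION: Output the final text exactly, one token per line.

Hunk 1: at line 7 remove [ypayw,yvfer,lol] add [izd] -> 9 lines: zmh krel hrcd ikc thdf zcgj hdeu izd udmm
Hunk 2: at line 4 remove [zcgj] add [mxaye,xaj] -> 10 lines: zmh krel hrcd ikc thdf mxaye xaj hdeu izd udmm
Hunk 3: at line 5 remove [mxaye,xaj] add [pxtv,cjf,wiyhh] -> 11 lines: zmh krel hrcd ikc thdf pxtv cjf wiyhh hdeu izd udmm
Hunk 4: at line 1 remove [hrcd,ikc,thdf] add [cicbt,kzkr] -> 10 lines: zmh krel cicbt kzkr pxtv cjf wiyhh hdeu izd udmm
Hunk 5: at line 6 remove [wiyhh,hdeu,izd] add [udp,hit,rlny] -> 10 lines: zmh krel cicbt kzkr pxtv cjf udp hit rlny udmm
Hunk 6: at line 2 remove [kzkr] add [ygk,jhu,dewyq] -> 12 lines: zmh krel cicbt ygk jhu dewyq pxtv cjf udp hit rlny udmm

Answer: zmh
krel
cicbt
ygk
jhu
dewyq
pxtv
cjf
udp
hit
rlny
udmm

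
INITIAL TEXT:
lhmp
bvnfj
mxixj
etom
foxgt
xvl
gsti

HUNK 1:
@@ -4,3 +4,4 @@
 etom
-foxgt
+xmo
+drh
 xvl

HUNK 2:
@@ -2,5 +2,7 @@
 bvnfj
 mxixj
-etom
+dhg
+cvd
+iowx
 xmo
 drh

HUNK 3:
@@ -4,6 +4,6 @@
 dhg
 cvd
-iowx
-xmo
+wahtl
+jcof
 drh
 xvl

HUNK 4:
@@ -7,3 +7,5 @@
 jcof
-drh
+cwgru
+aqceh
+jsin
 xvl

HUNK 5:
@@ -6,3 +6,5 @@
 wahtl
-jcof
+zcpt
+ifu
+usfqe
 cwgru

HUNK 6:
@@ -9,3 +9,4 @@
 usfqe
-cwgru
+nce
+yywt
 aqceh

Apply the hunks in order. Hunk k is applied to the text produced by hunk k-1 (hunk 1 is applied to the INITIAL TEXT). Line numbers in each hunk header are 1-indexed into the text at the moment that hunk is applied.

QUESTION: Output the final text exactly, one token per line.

Answer: lhmp
bvnfj
mxixj
dhg
cvd
wahtl
zcpt
ifu
usfqe
nce
yywt
aqceh
jsin
xvl
gsti

Derivation:
Hunk 1: at line 4 remove [foxgt] add [xmo,drh] -> 8 lines: lhmp bvnfj mxixj etom xmo drh xvl gsti
Hunk 2: at line 2 remove [etom] add [dhg,cvd,iowx] -> 10 lines: lhmp bvnfj mxixj dhg cvd iowx xmo drh xvl gsti
Hunk 3: at line 4 remove [iowx,xmo] add [wahtl,jcof] -> 10 lines: lhmp bvnfj mxixj dhg cvd wahtl jcof drh xvl gsti
Hunk 4: at line 7 remove [drh] add [cwgru,aqceh,jsin] -> 12 lines: lhmp bvnfj mxixj dhg cvd wahtl jcof cwgru aqceh jsin xvl gsti
Hunk 5: at line 6 remove [jcof] add [zcpt,ifu,usfqe] -> 14 lines: lhmp bvnfj mxixj dhg cvd wahtl zcpt ifu usfqe cwgru aqceh jsin xvl gsti
Hunk 6: at line 9 remove [cwgru] add [nce,yywt] -> 15 lines: lhmp bvnfj mxixj dhg cvd wahtl zcpt ifu usfqe nce yywt aqceh jsin xvl gsti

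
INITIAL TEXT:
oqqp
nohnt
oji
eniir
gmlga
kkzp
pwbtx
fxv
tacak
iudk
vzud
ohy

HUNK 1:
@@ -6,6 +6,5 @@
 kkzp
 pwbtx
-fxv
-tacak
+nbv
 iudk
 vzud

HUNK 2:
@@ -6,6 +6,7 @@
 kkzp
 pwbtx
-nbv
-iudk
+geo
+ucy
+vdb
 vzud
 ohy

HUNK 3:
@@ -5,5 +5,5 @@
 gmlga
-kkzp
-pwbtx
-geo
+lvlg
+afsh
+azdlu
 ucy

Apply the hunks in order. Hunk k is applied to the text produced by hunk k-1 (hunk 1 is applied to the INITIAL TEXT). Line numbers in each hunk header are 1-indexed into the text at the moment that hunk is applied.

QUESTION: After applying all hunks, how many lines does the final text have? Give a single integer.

Hunk 1: at line 6 remove [fxv,tacak] add [nbv] -> 11 lines: oqqp nohnt oji eniir gmlga kkzp pwbtx nbv iudk vzud ohy
Hunk 2: at line 6 remove [nbv,iudk] add [geo,ucy,vdb] -> 12 lines: oqqp nohnt oji eniir gmlga kkzp pwbtx geo ucy vdb vzud ohy
Hunk 3: at line 5 remove [kkzp,pwbtx,geo] add [lvlg,afsh,azdlu] -> 12 lines: oqqp nohnt oji eniir gmlga lvlg afsh azdlu ucy vdb vzud ohy
Final line count: 12

Answer: 12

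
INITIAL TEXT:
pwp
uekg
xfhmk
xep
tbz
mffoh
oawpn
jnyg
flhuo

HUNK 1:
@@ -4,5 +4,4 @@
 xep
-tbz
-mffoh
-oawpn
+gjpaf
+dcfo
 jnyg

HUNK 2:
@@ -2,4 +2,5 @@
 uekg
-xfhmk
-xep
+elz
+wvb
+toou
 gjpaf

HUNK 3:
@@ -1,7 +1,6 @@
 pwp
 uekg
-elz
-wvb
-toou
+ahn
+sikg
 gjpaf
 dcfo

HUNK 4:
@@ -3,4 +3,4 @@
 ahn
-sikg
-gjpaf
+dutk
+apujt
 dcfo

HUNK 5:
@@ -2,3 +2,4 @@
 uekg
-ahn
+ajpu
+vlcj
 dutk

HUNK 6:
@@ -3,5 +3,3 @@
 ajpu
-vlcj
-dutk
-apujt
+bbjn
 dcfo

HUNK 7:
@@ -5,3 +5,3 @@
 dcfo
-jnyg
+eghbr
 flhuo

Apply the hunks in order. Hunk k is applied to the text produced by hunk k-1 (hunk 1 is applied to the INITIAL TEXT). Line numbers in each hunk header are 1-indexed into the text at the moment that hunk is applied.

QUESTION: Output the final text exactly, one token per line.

Answer: pwp
uekg
ajpu
bbjn
dcfo
eghbr
flhuo

Derivation:
Hunk 1: at line 4 remove [tbz,mffoh,oawpn] add [gjpaf,dcfo] -> 8 lines: pwp uekg xfhmk xep gjpaf dcfo jnyg flhuo
Hunk 2: at line 2 remove [xfhmk,xep] add [elz,wvb,toou] -> 9 lines: pwp uekg elz wvb toou gjpaf dcfo jnyg flhuo
Hunk 3: at line 1 remove [elz,wvb,toou] add [ahn,sikg] -> 8 lines: pwp uekg ahn sikg gjpaf dcfo jnyg flhuo
Hunk 4: at line 3 remove [sikg,gjpaf] add [dutk,apujt] -> 8 lines: pwp uekg ahn dutk apujt dcfo jnyg flhuo
Hunk 5: at line 2 remove [ahn] add [ajpu,vlcj] -> 9 lines: pwp uekg ajpu vlcj dutk apujt dcfo jnyg flhuo
Hunk 6: at line 3 remove [vlcj,dutk,apujt] add [bbjn] -> 7 lines: pwp uekg ajpu bbjn dcfo jnyg flhuo
Hunk 7: at line 5 remove [jnyg] add [eghbr] -> 7 lines: pwp uekg ajpu bbjn dcfo eghbr flhuo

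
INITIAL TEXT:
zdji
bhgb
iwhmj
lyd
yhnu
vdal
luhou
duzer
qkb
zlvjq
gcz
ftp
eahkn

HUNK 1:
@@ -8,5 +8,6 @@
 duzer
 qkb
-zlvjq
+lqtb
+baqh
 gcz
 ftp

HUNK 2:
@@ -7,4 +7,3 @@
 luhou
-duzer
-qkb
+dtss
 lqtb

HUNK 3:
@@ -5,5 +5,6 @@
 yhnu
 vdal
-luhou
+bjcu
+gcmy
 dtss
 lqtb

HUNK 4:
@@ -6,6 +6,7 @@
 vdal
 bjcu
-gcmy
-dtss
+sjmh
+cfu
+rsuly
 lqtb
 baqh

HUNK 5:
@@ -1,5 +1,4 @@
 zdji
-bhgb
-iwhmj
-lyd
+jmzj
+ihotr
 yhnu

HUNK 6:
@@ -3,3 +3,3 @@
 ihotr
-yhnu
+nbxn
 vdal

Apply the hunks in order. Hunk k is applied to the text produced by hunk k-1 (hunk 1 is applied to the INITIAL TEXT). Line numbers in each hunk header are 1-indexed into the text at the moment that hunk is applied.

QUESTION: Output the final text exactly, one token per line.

Answer: zdji
jmzj
ihotr
nbxn
vdal
bjcu
sjmh
cfu
rsuly
lqtb
baqh
gcz
ftp
eahkn

Derivation:
Hunk 1: at line 8 remove [zlvjq] add [lqtb,baqh] -> 14 lines: zdji bhgb iwhmj lyd yhnu vdal luhou duzer qkb lqtb baqh gcz ftp eahkn
Hunk 2: at line 7 remove [duzer,qkb] add [dtss] -> 13 lines: zdji bhgb iwhmj lyd yhnu vdal luhou dtss lqtb baqh gcz ftp eahkn
Hunk 3: at line 5 remove [luhou] add [bjcu,gcmy] -> 14 lines: zdji bhgb iwhmj lyd yhnu vdal bjcu gcmy dtss lqtb baqh gcz ftp eahkn
Hunk 4: at line 6 remove [gcmy,dtss] add [sjmh,cfu,rsuly] -> 15 lines: zdji bhgb iwhmj lyd yhnu vdal bjcu sjmh cfu rsuly lqtb baqh gcz ftp eahkn
Hunk 5: at line 1 remove [bhgb,iwhmj,lyd] add [jmzj,ihotr] -> 14 lines: zdji jmzj ihotr yhnu vdal bjcu sjmh cfu rsuly lqtb baqh gcz ftp eahkn
Hunk 6: at line 3 remove [yhnu] add [nbxn] -> 14 lines: zdji jmzj ihotr nbxn vdal bjcu sjmh cfu rsuly lqtb baqh gcz ftp eahkn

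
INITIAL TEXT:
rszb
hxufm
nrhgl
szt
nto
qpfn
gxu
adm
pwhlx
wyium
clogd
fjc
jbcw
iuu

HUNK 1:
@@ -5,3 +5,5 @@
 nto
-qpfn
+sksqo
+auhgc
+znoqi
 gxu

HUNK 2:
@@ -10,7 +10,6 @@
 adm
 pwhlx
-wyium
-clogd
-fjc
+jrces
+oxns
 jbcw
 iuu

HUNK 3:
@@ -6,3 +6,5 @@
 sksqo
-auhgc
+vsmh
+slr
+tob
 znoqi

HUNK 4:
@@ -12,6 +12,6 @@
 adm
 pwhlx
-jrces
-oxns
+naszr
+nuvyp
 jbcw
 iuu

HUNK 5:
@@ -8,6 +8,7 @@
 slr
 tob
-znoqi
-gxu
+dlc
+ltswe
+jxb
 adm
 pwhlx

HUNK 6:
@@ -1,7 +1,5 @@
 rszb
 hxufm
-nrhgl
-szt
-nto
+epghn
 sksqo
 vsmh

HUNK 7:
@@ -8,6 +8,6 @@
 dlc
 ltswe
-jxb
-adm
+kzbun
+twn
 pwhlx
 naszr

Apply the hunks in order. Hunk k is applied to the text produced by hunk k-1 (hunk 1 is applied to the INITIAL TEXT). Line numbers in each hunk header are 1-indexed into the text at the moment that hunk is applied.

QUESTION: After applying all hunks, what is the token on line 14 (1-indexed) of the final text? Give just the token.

Answer: nuvyp

Derivation:
Hunk 1: at line 5 remove [qpfn] add [sksqo,auhgc,znoqi] -> 16 lines: rszb hxufm nrhgl szt nto sksqo auhgc znoqi gxu adm pwhlx wyium clogd fjc jbcw iuu
Hunk 2: at line 10 remove [wyium,clogd,fjc] add [jrces,oxns] -> 15 lines: rszb hxufm nrhgl szt nto sksqo auhgc znoqi gxu adm pwhlx jrces oxns jbcw iuu
Hunk 3: at line 6 remove [auhgc] add [vsmh,slr,tob] -> 17 lines: rszb hxufm nrhgl szt nto sksqo vsmh slr tob znoqi gxu adm pwhlx jrces oxns jbcw iuu
Hunk 4: at line 12 remove [jrces,oxns] add [naszr,nuvyp] -> 17 lines: rszb hxufm nrhgl szt nto sksqo vsmh slr tob znoqi gxu adm pwhlx naszr nuvyp jbcw iuu
Hunk 5: at line 8 remove [znoqi,gxu] add [dlc,ltswe,jxb] -> 18 lines: rszb hxufm nrhgl szt nto sksqo vsmh slr tob dlc ltswe jxb adm pwhlx naszr nuvyp jbcw iuu
Hunk 6: at line 1 remove [nrhgl,szt,nto] add [epghn] -> 16 lines: rszb hxufm epghn sksqo vsmh slr tob dlc ltswe jxb adm pwhlx naszr nuvyp jbcw iuu
Hunk 7: at line 8 remove [jxb,adm] add [kzbun,twn] -> 16 lines: rszb hxufm epghn sksqo vsmh slr tob dlc ltswe kzbun twn pwhlx naszr nuvyp jbcw iuu
Final line 14: nuvyp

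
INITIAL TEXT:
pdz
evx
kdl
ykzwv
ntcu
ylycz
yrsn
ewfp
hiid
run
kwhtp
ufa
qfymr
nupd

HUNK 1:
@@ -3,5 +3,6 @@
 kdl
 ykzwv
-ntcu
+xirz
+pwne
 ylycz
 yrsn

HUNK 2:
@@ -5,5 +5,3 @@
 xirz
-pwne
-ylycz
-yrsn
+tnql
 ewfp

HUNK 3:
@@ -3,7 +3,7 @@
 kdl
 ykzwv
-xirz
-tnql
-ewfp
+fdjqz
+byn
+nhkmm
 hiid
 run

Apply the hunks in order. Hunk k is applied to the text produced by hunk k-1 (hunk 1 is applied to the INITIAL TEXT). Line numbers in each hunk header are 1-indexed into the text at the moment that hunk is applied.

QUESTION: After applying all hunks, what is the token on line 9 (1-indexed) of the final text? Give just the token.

Answer: run

Derivation:
Hunk 1: at line 3 remove [ntcu] add [xirz,pwne] -> 15 lines: pdz evx kdl ykzwv xirz pwne ylycz yrsn ewfp hiid run kwhtp ufa qfymr nupd
Hunk 2: at line 5 remove [pwne,ylycz,yrsn] add [tnql] -> 13 lines: pdz evx kdl ykzwv xirz tnql ewfp hiid run kwhtp ufa qfymr nupd
Hunk 3: at line 3 remove [xirz,tnql,ewfp] add [fdjqz,byn,nhkmm] -> 13 lines: pdz evx kdl ykzwv fdjqz byn nhkmm hiid run kwhtp ufa qfymr nupd
Final line 9: run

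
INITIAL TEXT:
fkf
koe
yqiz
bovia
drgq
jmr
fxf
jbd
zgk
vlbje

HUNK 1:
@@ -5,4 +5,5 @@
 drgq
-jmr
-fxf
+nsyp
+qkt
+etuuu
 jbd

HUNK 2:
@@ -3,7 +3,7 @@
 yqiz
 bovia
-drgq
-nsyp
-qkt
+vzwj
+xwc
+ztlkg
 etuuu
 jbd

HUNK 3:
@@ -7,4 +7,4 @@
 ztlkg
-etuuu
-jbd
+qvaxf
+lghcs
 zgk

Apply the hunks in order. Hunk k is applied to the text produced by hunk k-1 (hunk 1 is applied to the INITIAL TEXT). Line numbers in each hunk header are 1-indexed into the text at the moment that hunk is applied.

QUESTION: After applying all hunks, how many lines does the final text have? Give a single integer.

Answer: 11

Derivation:
Hunk 1: at line 5 remove [jmr,fxf] add [nsyp,qkt,etuuu] -> 11 lines: fkf koe yqiz bovia drgq nsyp qkt etuuu jbd zgk vlbje
Hunk 2: at line 3 remove [drgq,nsyp,qkt] add [vzwj,xwc,ztlkg] -> 11 lines: fkf koe yqiz bovia vzwj xwc ztlkg etuuu jbd zgk vlbje
Hunk 3: at line 7 remove [etuuu,jbd] add [qvaxf,lghcs] -> 11 lines: fkf koe yqiz bovia vzwj xwc ztlkg qvaxf lghcs zgk vlbje
Final line count: 11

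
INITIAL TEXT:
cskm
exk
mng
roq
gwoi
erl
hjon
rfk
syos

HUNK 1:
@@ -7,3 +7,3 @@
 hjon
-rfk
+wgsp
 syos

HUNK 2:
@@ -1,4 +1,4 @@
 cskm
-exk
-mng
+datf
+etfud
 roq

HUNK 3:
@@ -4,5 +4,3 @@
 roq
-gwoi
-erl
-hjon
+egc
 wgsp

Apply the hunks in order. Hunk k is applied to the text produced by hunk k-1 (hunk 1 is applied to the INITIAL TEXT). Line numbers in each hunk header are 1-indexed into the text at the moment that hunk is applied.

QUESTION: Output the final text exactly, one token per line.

Answer: cskm
datf
etfud
roq
egc
wgsp
syos

Derivation:
Hunk 1: at line 7 remove [rfk] add [wgsp] -> 9 lines: cskm exk mng roq gwoi erl hjon wgsp syos
Hunk 2: at line 1 remove [exk,mng] add [datf,etfud] -> 9 lines: cskm datf etfud roq gwoi erl hjon wgsp syos
Hunk 3: at line 4 remove [gwoi,erl,hjon] add [egc] -> 7 lines: cskm datf etfud roq egc wgsp syos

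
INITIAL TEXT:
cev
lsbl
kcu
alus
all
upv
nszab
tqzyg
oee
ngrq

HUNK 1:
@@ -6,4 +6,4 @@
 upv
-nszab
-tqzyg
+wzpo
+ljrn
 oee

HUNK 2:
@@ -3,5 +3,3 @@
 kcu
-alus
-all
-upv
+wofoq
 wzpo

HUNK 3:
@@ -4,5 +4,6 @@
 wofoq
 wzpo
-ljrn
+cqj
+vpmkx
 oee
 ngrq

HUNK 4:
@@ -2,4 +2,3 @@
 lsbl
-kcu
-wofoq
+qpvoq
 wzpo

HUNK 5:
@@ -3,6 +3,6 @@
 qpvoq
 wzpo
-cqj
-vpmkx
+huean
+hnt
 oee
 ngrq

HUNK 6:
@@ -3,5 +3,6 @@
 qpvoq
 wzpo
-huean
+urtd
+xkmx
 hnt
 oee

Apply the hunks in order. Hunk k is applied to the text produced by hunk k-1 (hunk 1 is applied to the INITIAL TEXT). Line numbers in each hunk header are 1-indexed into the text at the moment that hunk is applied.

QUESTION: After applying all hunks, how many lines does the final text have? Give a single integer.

Hunk 1: at line 6 remove [nszab,tqzyg] add [wzpo,ljrn] -> 10 lines: cev lsbl kcu alus all upv wzpo ljrn oee ngrq
Hunk 2: at line 3 remove [alus,all,upv] add [wofoq] -> 8 lines: cev lsbl kcu wofoq wzpo ljrn oee ngrq
Hunk 3: at line 4 remove [ljrn] add [cqj,vpmkx] -> 9 lines: cev lsbl kcu wofoq wzpo cqj vpmkx oee ngrq
Hunk 4: at line 2 remove [kcu,wofoq] add [qpvoq] -> 8 lines: cev lsbl qpvoq wzpo cqj vpmkx oee ngrq
Hunk 5: at line 3 remove [cqj,vpmkx] add [huean,hnt] -> 8 lines: cev lsbl qpvoq wzpo huean hnt oee ngrq
Hunk 6: at line 3 remove [huean] add [urtd,xkmx] -> 9 lines: cev lsbl qpvoq wzpo urtd xkmx hnt oee ngrq
Final line count: 9

Answer: 9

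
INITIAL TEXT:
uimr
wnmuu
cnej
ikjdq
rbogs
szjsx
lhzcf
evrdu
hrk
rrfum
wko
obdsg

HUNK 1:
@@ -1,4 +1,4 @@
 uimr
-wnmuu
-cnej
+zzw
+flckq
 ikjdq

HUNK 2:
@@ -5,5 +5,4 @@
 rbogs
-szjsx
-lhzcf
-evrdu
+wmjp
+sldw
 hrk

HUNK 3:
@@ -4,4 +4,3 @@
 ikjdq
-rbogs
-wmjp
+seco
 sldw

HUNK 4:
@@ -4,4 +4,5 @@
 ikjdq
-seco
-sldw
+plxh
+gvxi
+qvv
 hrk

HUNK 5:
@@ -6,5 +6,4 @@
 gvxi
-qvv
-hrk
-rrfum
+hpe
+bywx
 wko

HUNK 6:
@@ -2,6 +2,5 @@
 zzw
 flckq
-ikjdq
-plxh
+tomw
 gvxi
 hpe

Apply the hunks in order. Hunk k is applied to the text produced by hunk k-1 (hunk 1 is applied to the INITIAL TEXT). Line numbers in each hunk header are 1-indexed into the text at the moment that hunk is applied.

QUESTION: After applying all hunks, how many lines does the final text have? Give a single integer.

Hunk 1: at line 1 remove [wnmuu,cnej] add [zzw,flckq] -> 12 lines: uimr zzw flckq ikjdq rbogs szjsx lhzcf evrdu hrk rrfum wko obdsg
Hunk 2: at line 5 remove [szjsx,lhzcf,evrdu] add [wmjp,sldw] -> 11 lines: uimr zzw flckq ikjdq rbogs wmjp sldw hrk rrfum wko obdsg
Hunk 3: at line 4 remove [rbogs,wmjp] add [seco] -> 10 lines: uimr zzw flckq ikjdq seco sldw hrk rrfum wko obdsg
Hunk 4: at line 4 remove [seco,sldw] add [plxh,gvxi,qvv] -> 11 lines: uimr zzw flckq ikjdq plxh gvxi qvv hrk rrfum wko obdsg
Hunk 5: at line 6 remove [qvv,hrk,rrfum] add [hpe,bywx] -> 10 lines: uimr zzw flckq ikjdq plxh gvxi hpe bywx wko obdsg
Hunk 6: at line 2 remove [ikjdq,plxh] add [tomw] -> 9 lines: uimr zzw flckq tomw gvxi hpe bywx wko obdsg
Final line count: 9

Answer: 9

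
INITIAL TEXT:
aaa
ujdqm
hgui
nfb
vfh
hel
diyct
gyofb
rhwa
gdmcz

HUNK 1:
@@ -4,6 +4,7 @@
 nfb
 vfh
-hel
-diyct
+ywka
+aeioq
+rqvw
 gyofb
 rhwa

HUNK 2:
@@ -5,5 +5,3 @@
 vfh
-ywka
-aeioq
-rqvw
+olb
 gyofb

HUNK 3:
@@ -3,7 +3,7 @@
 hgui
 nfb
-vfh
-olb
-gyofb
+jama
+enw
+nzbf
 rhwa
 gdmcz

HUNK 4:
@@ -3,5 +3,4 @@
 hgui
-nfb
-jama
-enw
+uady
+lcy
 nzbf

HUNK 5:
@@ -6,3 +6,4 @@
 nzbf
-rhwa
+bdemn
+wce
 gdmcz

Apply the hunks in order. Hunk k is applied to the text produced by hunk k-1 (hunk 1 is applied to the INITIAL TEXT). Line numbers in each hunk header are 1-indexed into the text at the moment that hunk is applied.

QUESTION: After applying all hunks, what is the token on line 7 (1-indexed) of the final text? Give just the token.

Hunk 1: at line 4 remove [hel,diyct] add [ywka,aeioq,rqvw] -> 11 lines: aaa ujdqm hgui nfb vfh ywka aeioq rqvw gyofb rhwa gdmcz
Hunk 2: at line 5 remove [ywka,aeioq,rqvw] add [olb] -> 9 lines: aaa ujdqm hgui nfb vfh olb gyofb rhwa gdmcz
Hunk 3: at line 3 remove [vfh,olb,gyofb] add [jama,enw,nzbf] -> 9 lines: aaa ujdqm hgui nfb jama enw nzbf rhwa gdmcz
Hunk 4: at line 3 remove [nfb,jama,enw] add [uady,lcy] -> 8 lines: aaa ujdqm hgui uady lcy nzbf rhwa gdmcz
Hunk 5: at line 6 remove [rhwa] add [bdemn,wce] -> 9 lines: aaa ujdqm hgui uady lcy nzbf bdemn wce gdmcz
Final line 7: bdemn

Answer: bdemn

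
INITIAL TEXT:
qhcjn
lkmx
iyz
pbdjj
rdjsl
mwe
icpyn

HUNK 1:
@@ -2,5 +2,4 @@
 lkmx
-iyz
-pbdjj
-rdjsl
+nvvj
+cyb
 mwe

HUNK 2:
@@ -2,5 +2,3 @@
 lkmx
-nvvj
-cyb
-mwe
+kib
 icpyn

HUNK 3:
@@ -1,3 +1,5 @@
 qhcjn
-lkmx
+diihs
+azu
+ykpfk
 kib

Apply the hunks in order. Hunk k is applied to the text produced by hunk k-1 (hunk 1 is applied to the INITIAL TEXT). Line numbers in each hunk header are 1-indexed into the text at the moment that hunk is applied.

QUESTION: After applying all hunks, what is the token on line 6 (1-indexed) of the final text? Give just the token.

Answer: icpyn

Derivation:
Hunk 1: at line 2 remove [iyz,pbdjj,rdjsl] add [nvvj,cyb] -> 6 lines: qhcjn lkmx nvvj cyb mwe icpyn
Hunk 2: at line 2 remove [nvvj,cyb,mwe] add [kib] -> 4 lines: qhcjn lkmx kib icpyn
Hunk 3: at line 1 remove [lkmx] add [diihs,azu,ykpfk] -> 6 lines: qhcjn diihs azu ykpfk kib icpyn
Final line 6: icpyn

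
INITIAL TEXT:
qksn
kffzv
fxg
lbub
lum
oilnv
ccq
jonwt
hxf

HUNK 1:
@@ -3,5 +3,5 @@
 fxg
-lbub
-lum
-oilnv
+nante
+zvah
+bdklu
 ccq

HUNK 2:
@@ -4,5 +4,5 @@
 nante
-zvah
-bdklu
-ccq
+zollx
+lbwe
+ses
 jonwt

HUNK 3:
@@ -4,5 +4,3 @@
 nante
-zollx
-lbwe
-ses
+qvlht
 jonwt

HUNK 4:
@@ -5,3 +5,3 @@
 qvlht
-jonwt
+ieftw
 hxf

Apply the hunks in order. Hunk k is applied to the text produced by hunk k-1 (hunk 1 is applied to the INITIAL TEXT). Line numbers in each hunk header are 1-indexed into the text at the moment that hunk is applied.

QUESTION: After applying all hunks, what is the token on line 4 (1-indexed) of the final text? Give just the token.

Answer: nante

Derivation:
Hunk 1: at line 3 remove [lbub,lum,oilnv] add [nante,zvah,bdklu] -> 9 lines: qksn kffzv fxg nante zvah bdklu ccq jonwt hxf
Hunk 2: at line 4 remove [zvah,bdklu,ccq] add [zollx,lbwe,ses] -> 9 lines: qksn kffzv fxg nante zollx lbwe ses jonwt hxf
Hunk 3: at line 4 remove [zollx,lbwe,ses] add [qvlht] -> 7 lines: qksn kffzv fxg nante qvlht jonwt hxf
Hunk 4: at line 5 remove [jonwt] add [ieftw] -> 7 lines: qksn kffzv fxg nante qvlht ieftw hxf
Final line 4: nante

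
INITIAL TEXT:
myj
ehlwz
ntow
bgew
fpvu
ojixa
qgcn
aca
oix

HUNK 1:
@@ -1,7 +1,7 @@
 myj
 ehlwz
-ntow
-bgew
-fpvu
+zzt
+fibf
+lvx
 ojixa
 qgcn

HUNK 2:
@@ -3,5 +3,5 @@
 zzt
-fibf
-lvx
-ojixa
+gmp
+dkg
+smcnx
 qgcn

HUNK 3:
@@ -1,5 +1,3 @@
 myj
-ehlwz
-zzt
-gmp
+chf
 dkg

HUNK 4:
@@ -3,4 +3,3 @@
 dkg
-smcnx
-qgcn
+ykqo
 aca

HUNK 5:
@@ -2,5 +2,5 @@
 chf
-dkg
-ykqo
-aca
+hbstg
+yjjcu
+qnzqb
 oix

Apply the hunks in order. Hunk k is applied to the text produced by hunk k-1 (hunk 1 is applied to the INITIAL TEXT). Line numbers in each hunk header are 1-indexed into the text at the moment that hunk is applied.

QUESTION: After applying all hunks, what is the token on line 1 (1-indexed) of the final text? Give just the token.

Hunk 1: at line 1 remove [ntow,bgew,fpvu] add [zzt,fibf,lvx] -> 9 lines: myj ehlwz zzt fibf lvx ojixa qgcn aca oix
Hunk 2: at line 3 remove [fibf,lvx,ojixa] add [gmp,dkg,smcnx] -> 9 lines: myj ehlwz zzt gmp dkg smcnx qgcn aca oix
Hunk 3: at line 1 remove [ehlwz,zzt,gmp] add [chf] -> 7 lines: myj chf dkg smcnx qgcn aca oix
Hunk 4: at line 3 remove [smcnx,qgcn] add [ykqo] -> 6 lines: myj chf dkg ykqo aca oix
Hunk 5: at line 2 remove [dkg,ykqo,aca] add [hbstg,yjjcu,qnzqb] -> 6 lines: myj chf hbstg yjjcu qnzqb oix
Final line 1: myj

Answer: myj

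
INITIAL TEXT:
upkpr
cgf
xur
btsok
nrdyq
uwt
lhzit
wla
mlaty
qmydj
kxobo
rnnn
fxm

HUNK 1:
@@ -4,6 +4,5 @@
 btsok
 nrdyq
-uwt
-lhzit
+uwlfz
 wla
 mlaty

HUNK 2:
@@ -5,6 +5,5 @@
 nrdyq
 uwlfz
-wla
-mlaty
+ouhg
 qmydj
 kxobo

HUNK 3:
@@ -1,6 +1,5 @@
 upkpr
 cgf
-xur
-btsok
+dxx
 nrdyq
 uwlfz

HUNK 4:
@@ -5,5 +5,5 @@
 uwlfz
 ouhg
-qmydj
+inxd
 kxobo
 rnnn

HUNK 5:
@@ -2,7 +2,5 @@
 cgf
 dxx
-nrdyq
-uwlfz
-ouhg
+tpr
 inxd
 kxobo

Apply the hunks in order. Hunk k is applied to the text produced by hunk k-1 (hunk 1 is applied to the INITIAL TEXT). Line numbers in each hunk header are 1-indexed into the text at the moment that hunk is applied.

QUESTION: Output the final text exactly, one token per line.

Answer: upkpr
cgf
dxx
tpr
inxd
kxobo
rnnn
fxm

Derivation:
Hunk 1: at line 4 remove [uwt,lhzit] add [uwlfz] -> 12 lines: upkpr cgf xur btsok nrdyq uwlfz wla mlaty qmydj kxobo rnnn fxm
Hunk 2: at line 5 remove [wla,mlaty] add [ouhg] -> 11 lines: upkpr cgf xur btsok nrdyq uwlfz ouhg qmydj kxobo rnnn fxm
Hunk 3: at line 1 remove [xur,btsok] add [dxx] -> 10 lines: upkpr cgf dxx nrdyq uwlfz ouhg qmydj kxobo rnnn fxm
Hunk 4: at line 5 remove [qmydj] add [inxd] -> 10 lines: upkpr cgf dxx nrdyq uwlfz ouhg inxd kxobo rnnn fxm
Hunk 5: at line 2 remove [nrdyq,uwlfz,ouhg] add [tpr] -> 8 lines: upkpr cgf dxx tpr inxd kxobo rnnn fxm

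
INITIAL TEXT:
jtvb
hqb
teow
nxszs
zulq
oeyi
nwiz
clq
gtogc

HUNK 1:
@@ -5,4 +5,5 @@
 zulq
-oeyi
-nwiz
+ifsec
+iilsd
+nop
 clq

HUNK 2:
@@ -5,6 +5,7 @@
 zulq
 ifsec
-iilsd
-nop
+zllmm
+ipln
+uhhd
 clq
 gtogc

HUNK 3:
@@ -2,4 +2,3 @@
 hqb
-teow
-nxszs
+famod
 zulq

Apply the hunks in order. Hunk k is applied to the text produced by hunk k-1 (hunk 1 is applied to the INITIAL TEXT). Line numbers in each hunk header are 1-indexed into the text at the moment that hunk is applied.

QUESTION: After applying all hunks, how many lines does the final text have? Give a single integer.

Answer: 10

Derivation:
Hunk 1: at line 5 remove [oeyi,nwiz] add [ifsec,iilsd,nop] -> 10 lines: jtvb hqb teow nxszs zulq ifsec iilsd nop clq gtogc
Hunk 2: at line 5 remove [iilsd,nop] add [zllmm,ipln,uhhd] -> 11 lines: jtvb hqb teow nxszs zulq ifsec zllmm ipln uhhd clq gtogc
Hunk 3: at line 2 remove [teow,nxszs] add [famod] -> 10 lines: jtvb hqb famod zulq ifsec zllmm ipln uhhd clq gtogc
Final line count: 10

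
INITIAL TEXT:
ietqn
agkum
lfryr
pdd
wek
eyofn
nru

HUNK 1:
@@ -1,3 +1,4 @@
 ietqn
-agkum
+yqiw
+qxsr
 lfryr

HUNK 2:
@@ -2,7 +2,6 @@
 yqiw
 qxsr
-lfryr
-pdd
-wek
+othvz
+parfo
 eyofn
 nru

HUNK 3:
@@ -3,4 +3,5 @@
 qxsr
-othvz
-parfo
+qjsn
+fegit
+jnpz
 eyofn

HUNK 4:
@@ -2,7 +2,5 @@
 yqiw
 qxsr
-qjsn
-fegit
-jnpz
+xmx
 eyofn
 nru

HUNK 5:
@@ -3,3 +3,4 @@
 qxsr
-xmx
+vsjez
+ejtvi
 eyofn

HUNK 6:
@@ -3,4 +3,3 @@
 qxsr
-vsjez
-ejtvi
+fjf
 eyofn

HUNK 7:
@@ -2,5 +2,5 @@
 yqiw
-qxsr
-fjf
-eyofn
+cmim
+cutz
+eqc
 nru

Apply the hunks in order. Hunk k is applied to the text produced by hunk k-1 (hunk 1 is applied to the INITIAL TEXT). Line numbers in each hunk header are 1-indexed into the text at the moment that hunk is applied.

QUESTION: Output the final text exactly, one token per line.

Answer: ietqn
yqiw
cmim
cutz
eqc
nru

Derivation:
Hunk 1: at line 1 remove [agkum] add [yqiw,qxsr] -> 8 lines: ietqn yqiw qxsr lfryr pdd wek eyofn nru
Hunk 2: at line 2 remove [lfryr,pdd,wek] add [othvz,parfo] -> 7 lines: ietqn yqiw qxsr othvz parfo eyofn nru
Hunk 3: at line 3 remove [othvz,parfo] add [qjsn,fegit,jnpz] -> 8 lines: ietqn yqiw qxsr qjsn fegit jnpz eyofn nru
Hunk 4: at line 2 remove [qjsn,fegit,jnpz] add [xmx] -> 6 lines: ietqn yqiw qxsr xmx eyofn nru
Hunk 5: at line 3 remove [xmx] add [vsjez,ejtvi] -> 7 lines: ietqn yqiw qxsr vsjez ejtvi eyofn nru
Hunk 6: at line 3 remove [vsjez,ejtvi] add [fjf] -> 6 lines: ietqn yqiw qxsr fjf eyofn nru
Hunk 7: at line 2 remove [qxsr,fjf,eyofn] add [cmim,cutz,eqc] -> 6 lines: ietqn yqiw cmim cutz eqc nru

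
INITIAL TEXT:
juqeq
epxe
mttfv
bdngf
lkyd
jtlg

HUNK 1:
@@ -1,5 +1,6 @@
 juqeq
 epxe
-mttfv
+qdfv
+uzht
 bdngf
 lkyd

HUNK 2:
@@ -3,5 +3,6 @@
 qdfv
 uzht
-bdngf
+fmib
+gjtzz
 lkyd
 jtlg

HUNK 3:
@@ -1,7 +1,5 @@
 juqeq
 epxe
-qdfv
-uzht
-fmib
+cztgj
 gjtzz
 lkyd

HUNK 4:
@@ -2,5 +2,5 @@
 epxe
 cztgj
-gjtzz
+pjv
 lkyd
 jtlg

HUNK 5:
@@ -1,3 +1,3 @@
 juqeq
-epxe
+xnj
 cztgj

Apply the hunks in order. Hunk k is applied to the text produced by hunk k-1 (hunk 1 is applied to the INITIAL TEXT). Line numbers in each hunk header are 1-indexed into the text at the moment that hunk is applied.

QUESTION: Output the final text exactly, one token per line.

Hunk 1: at line 1 remove [mttfv] add [qdfv,uzht] -> 7 lines: juqeq epxe qdfv uzht bdngf lkyd jtlg
Hunk 2: at line 3 remove [bdngf] add [fmib,gjtzz] -> 8 lines: juqeq epxe qdfv uzht fmib gjtzz lkyd jtlg
Hunk 3: at line 1 remove [qdfv,uzht,fmib] add [cztgj] -> 6 lines: juqeq epxe cztgj gjtzz lkyd jtlg
Hunk 4: at line 2 remove [gjtzz] add [pjv] -> 6 lines: juqeq epxe cztgj pjv lkyd jtlg
Hunk 5: at line 1 remove [epxe] add [xnj] -> 6 lines: juqeq xnj cztgj pjv lkyd jtlg

Answer: juqeq
xnj
cztgj
pjv
lkyd
jtlg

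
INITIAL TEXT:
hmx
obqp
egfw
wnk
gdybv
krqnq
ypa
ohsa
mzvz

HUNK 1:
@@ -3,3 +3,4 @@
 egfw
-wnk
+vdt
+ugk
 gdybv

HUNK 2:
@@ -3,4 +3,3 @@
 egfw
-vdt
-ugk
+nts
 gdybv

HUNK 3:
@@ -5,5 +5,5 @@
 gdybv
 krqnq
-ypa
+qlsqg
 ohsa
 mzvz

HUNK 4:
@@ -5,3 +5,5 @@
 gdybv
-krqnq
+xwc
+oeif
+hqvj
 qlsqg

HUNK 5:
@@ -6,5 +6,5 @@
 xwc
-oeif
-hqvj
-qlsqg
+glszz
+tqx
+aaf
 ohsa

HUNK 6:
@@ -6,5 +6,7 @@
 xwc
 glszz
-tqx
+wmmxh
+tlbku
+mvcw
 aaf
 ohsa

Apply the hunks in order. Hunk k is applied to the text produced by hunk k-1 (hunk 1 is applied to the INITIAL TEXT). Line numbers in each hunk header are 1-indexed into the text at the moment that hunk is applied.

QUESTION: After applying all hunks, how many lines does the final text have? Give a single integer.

Hunk 1: at line 3 remove [wnk] add [vdt,ugk] -> 10 lines: hmx obqp egfw vdt ugk gdybv krqnq ypa ohsa mzvz
Hunk 2: at line 3 remove [vdt,ugk] add [nts] -> 9 lines: hmx obqp egfw nts gdybv krqnq ypa ohsa mzvz
Hunk 3: at line 5 remove [ypa] add [qlsqg] -> 9 lines: hmx obqp egfw nts gdybv krqnq qlsqg ohsa mzvz
Hunk 4: at line 5 remove [krqnq] add [xwc,oeif,hqvj] -> 11 lines: hmx obqp egfw nts gdybv xwc oeif hqvj qlsqg ohsa mzvz
Hunk 5: at line 6 remove [oeif,hqvj,qlsqg] add [glszz,tqx,aaf] -> 11 lines: hmx obqp egfw nts gdybv xwc glszz tqx aaf ohsa mzvz
Hunk 6: at line 6 remove [tqx] add [wmmxh,tlbku,mvcw] -> 13 lines: hmx obqp egfw nts gdybv xwc glszz wmmxh tlbku mvcw aaf ohsa mzvz
Final line count: 13

Answer: 13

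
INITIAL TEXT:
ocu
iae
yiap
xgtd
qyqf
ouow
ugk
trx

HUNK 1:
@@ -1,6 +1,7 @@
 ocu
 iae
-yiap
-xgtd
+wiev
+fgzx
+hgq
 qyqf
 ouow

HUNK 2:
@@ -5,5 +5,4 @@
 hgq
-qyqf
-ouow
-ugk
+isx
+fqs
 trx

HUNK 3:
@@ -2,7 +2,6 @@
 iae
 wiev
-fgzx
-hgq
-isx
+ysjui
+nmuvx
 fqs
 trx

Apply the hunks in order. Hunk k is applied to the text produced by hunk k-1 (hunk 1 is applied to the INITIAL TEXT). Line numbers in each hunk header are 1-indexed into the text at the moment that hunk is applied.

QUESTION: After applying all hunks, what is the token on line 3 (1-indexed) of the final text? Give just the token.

Hunk 1: at line 1 remove [yiap,xgtd] add [wiev,fgzx,hgq] -> 9 lines: ocu iae wiev fgzx hgq qyqf ouow ugk trx
Hunk 2: at line 5 remove [qyqf,ouow,ugk] add [isx,fqs] -> 8 lines: ocu iae wiev fgzx hgq isx fqs trx
Hunk 3: at line 2 remove [fgzx,hgq,isx] add [ysjui,nmuvx] -> 7 lines: ocu iae wiev ysjui nmuvx fqs trx
Final line 3: wiev

Answer: wiev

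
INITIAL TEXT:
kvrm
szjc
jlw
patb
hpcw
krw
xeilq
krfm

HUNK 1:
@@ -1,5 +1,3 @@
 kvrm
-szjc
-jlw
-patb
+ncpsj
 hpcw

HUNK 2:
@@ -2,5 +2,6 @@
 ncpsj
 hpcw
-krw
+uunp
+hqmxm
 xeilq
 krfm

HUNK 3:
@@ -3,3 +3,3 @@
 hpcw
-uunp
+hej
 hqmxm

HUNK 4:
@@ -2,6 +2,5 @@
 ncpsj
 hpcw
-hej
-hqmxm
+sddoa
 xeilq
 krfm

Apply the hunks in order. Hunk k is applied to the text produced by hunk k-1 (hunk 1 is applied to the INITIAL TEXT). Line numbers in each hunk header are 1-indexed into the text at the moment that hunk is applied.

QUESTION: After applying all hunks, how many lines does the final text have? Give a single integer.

Answer: 6

Derivation:
Hunk 1: at line 1 remove [szjc,jlw,patb] add [ncpsj] -> 6 lines: kvrm ncpsj hpcw krw xeilq krfm
Hunk 2: at line 2 remove [krw] add [uunp,hqmxm] -> 7 lines: kvrm ncpsj hpcw uunp hqmxm xeilq krfm
Hunk 3: at line 3 remove [uunp] add [hej] -> 7 lines: kvrm ncpsj hpcw hej hqmxm xeilq krfm
Hunk 4: at line 2 remove [hej,hqmxm] add [sddoa] -> 6 lines: kvrm ncpsj hpcw sddoa xeilq krfm
Final line count: 6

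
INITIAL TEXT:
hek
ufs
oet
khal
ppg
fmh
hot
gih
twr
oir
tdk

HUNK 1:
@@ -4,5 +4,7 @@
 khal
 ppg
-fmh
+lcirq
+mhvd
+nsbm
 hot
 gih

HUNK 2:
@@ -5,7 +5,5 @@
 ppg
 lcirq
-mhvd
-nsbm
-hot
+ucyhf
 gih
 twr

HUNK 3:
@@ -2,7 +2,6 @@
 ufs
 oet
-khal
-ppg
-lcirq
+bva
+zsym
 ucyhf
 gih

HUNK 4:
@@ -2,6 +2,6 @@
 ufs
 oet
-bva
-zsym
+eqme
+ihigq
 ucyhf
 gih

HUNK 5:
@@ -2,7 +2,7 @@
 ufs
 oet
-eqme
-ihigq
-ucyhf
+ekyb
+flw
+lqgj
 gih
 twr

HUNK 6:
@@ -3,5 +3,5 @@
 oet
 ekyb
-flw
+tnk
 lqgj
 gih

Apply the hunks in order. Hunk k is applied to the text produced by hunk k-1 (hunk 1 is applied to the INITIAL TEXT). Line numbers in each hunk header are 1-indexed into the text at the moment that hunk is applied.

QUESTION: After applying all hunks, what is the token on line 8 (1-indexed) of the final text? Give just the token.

Answer: twr

Derivation:
Hunk 1: at line 4 remove [fmh] add [lcirq,mhvd,nsbm] -> 13 lines: hek ufs oet khal ppg lcirq mhvd nsbm hot gih twr oir tdk
Hunk 2: at line 5 remove [mhvd,nsbm,hot] add [ucyhf] -> 11 lines: hek ufs oet khal ppg lcirq ucyhf gih twr oir tdk
Hunk 3: at line 2 remove [khal,ppg,lcirq] add [bva,zsym] -> 10 lines: hek ufs oet bva zsym ucyhf gih twr oir tdk
Hunk 4: at line 2 remove [bva,zsym] add [eqme,ihigq] -> 10 lines: hek ufs oet eqme ihigq ucyhf gih twr oir tdk
Hunk 5: at line 2 remove [eqme,ihigq,ucyhf] add [ekyb,flw,lqgj] -> 10 lines: hek ufs oet ekyb flw lqgj gih twr oir tdk
Hunk 6: at line 3 remove [flw] add [tnk] -> 10 lines: hek ufs oet ekyb tnk lqgj gih twr oir tdk
Final line 8: twr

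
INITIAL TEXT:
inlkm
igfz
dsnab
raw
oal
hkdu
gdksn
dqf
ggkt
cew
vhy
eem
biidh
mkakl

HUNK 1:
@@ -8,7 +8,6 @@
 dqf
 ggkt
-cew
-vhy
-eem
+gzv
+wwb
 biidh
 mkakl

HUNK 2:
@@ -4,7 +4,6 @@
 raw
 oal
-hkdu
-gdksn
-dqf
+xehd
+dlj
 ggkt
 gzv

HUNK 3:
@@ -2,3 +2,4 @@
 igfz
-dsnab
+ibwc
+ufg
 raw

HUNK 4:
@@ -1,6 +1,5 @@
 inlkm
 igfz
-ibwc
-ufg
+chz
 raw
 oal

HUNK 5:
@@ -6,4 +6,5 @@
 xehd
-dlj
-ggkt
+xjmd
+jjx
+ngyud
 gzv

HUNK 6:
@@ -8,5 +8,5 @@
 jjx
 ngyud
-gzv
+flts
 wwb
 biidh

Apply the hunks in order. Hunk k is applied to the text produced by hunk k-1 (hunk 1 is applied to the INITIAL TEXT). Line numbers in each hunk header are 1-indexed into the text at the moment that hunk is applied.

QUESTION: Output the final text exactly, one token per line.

Hunk 1: at line 8 remove [cew,vhy,eem] add [gzv,wwb] -> 13 lines: inlkm igfz dsnab raw oal hkdu gdksn dqf ggkt gzv wwb biidh mkakl
Hunk 2: at line 4 remove [hkdu,gdksn,dqf] add [xehd,dlj] -> 12 lines: inlkm igfz dsnab raw oal xehd dlj ggkt gzv wwb biidh mkakl
Hunk 3: at line 2 remove [dsnab] add [ibwc,ufg] -> 13 lines: inlkm igfz ibwc ufg raw oal xehd dlj ggkt gzv wwb biidh mkakl
Hunk 4: at line 1 remove [ibwc,ufg] add [chz] -> 12 lines: inlkm igfz chz raw oal xehd dlj ggkt gzv wwb biidh mkakl
Hunk 5: at line 6 remove [dlj,ggkt] add [xjmd,jjx,ngyud] -> 13 lines: inlkm igfz chz raw oal xehd xjmd jjx ngyud gzv wwb biidh mkakl
Hunk 6: at line 8 remove [gzv] add [flts] -> 13 lines: inlkm igfz chz raw oal xehd xjmd jjx ngyud flts wwb biidh mkakl

Answer: inlkm
igfz
chz
raw
oal
xehd
xjmd
jjx
ngyud
flts
wwb
biidh
mkakl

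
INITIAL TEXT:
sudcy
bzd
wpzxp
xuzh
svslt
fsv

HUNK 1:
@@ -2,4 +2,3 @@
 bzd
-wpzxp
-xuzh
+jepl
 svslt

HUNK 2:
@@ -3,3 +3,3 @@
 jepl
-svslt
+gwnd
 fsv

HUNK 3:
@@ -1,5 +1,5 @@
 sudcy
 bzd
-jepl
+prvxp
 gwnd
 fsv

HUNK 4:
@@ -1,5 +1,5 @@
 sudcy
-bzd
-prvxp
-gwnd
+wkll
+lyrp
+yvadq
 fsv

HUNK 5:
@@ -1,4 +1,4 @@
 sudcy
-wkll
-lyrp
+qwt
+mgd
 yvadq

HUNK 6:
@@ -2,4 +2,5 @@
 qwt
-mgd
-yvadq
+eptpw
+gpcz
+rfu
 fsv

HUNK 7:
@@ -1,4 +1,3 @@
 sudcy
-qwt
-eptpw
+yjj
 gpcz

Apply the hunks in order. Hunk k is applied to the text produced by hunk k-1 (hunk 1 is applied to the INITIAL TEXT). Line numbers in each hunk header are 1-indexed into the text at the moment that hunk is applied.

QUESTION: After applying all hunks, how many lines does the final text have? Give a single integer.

Answer: 5

Derivation:
Hunk 1: at line 2 remove [wpzxp,xuzh] add [jepl] -> 5 lines: sudcy bzd jepl svslt fsv
Hunk 2: at line 3 remove [svslt] add [gwnd] -> 5 lines: sudcy bzd jepl gwnd fsv
Hunk 3: at line 1 remove [jepl] add [prvxp] -> 5 lines: sudcy bzd prvxp gwnd fsv
Hunk 4: at line 1 remove [bzd,prvxp,gwnd] add [wkll,lyrp,yvadq] -> 5 lines: sudcy wkll lyrp yvadq fsv
Hunk 5: at line 1 remove [wkll,lyrp] add [qwt,mgd] -> 5 lines: sudcy qwt mgd yvadq fsv
Hunk 6: at line 2 remove [mgd,yvadq] add [eptpw,gpcz,rfu] -> 6 lines: sudcy qwt eptpw gpcz rfu fsv
Hunk 7: at line 1 remove [qwt,eptpw] add [yjj] -> 5 lines: sudcy yjj gpcz rfu fsv
Final line count: 5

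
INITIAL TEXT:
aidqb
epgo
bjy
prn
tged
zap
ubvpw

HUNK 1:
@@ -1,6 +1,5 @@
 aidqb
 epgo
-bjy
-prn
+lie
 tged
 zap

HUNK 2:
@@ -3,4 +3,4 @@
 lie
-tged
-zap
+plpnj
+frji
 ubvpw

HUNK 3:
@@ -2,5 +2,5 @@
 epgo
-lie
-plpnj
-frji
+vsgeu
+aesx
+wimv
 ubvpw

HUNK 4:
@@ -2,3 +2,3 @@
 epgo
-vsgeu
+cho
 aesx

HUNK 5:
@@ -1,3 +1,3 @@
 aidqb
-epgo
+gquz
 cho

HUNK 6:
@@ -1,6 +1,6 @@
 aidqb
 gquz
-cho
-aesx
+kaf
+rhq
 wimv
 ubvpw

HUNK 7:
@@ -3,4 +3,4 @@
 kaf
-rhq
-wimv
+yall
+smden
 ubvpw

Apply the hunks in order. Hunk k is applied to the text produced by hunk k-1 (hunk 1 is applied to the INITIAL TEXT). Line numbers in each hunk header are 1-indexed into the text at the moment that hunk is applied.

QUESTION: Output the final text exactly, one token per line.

Answer: aidqb
gquz
kaf
yall
smden
ubvpw

Derivation:
Hunk 1: at line 1 remove [bjy,prn] add [lie] -> 6 lines: aidqb epgo lie tged zap ubvpw
Hunk 2: at line 3 remove [tged,zap] add [plpnj,frji] -> 6 lines: aidqb epgo lie plpnj frji ubvpw
Hunk 3: at line 2 remove [lie,plpnj,frji] add [vsgeu,aesx,wimv] -> 6 lines: aidqb epgo vsgeu aesx wimv ubvpw
Hunk 4: at line 2 remove [vsgeu] add [cho] -> 6 lines: aidqb epgo cho aesx wimv ubvpw
Hunk 5: at line 1 remove [epgo] add [gquz] -> 6 lines: aidqb gquz cho aesx wimv ubvpw
Hunk 6: at line 1 remove [cho,aesx] add [kaf,rhq] -> 6 lines: aidqb gquz kaf rhq wimv ubvpw
Hunk 7: at line 3 remove [rhq,wimv] add [yall,smden] -> 6 lines: aidqb gquz kaf yall smden ubvpw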